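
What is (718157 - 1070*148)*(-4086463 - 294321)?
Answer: -2452349740848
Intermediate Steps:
(718157 - 1070*148)*(-4086463 - 294321) = (718157 - 158360)*(-4380784) = 559797*(-4380784) = -2452349740848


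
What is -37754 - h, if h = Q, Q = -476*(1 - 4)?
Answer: -39182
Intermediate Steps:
Q = 1428 (Q = -(-1428) = -476*(-3) = 1428)
h = 1428
-37754 - h = -37754 - 1*1428 = -37754 - 1428 = -39182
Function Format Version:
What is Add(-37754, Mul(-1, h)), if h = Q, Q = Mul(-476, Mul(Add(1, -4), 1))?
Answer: -39182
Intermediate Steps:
Q = 1428 (Q = Mul(-476, Mul(-3, 1)) = Mul(-476, -3) = 1428)
h = 1428
Add(-37754, Mul(-1, h)) = Add(-37754, Mul(-1, 1428)) = Add(-37754, -1428) = -39182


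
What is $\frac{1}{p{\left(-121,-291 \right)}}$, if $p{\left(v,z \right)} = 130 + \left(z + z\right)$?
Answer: $- \frac{1}{452} \approx -0.0022124$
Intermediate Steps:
$p{\left(v,z \right)} = 130 + 2 z$
$\frac{1}{p{\left(-121,-291 \right)}} = \frac{1}{130 + 2 \left(-291\right)} = \frac{1}{130 - 582} = \frac{1}{-452} = - \frac{1}{452}$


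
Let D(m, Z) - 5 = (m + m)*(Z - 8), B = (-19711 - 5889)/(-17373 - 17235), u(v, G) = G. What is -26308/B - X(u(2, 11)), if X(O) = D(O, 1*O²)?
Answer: -15222451/400 ≈ -38056.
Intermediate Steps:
B = 1600/2163 (B = -25600/(-34608) = -25600*(-1/34608) = 1600/2163 ≈ 0.73971)
D(m, Z) = 5 + 2*m*(-8 + Z) (D(m, Z) = 5 + (m + m)*(Z - 8) = 5 + (2*m)*(-8 + Z) = 5 + 2*m*(-8 + Z))
X(O) = 5 - 16*O + 2*O³ (X(O) = 5 - 16*O + 2*(1*O²)*O = 5 - 16*O + 2*O²*O = 5 - 16*O + 2*O³)
-26308/B - X(u(2, 11)) = -26308/1600/2163 - (5 - 16*11 + 2*11³) = -26308*2163/1600 - (5 - 176 + 2*1331) = -14226051/400 - (5 - 176 + 2662) = -14226051/400 - 1*2491 = -14226051/400 - 2491 = -15222451/400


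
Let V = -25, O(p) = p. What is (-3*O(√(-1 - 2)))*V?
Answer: 75*I*√3 ≈ 129.9*I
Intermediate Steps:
(-3*O(√(-1 - 2)))*V = -3*√(-1 - 2)*(-25) = -3*I*√3*(-25) = 75*I*√3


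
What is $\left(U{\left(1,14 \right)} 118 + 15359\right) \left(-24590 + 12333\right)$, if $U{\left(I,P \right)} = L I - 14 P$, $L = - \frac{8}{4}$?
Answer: $98117285$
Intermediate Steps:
$L = -2$ ($L = \left(-8\right) \frac{1}{4} = -2$)
$U{\left(I,P \right)} = - 14 P - 2 I$ ($U{\left(I,P \right)} = - 2 I - 14 P = - 14 P - 2 I$)
$\left(U{\left(1,14 \right)} 118 + 15359\right) \left(-24590 + 12333\right) = \left(\left(\left(-14\right) 14 - 2\right) 118 + 15359\right) \left(-24590 + 12333\right) = \left(\left(-196 - 2\right) 118 + 15359\right) \left(-12257\right) = \left(\left(-198\right) 118 + 15359\right) \left(-12257\right) = \left(-23364 + 15359\right) \left(-12257\right) = \left(-8005\right) \left(-12257\right) = 98117285$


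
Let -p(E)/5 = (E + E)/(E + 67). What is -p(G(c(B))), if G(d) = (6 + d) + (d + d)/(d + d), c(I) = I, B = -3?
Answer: 40/71 ≈ 0.56338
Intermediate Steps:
G(d) = 7 + d (G(d) = (6 + d) + (2*d)/((2*d)) = (6 + d) + (2*d)*(1/(2*d)) = (6 + d) + 1 = 7 + d)
p(E) = -10*E/(67 + E) (p(E) = -5*(E + E)/(E + 67) = -5*2*E/(67 + E) = -10*E/(67 + E))
-p(G(c(B))) = -(-10)*(7 - 3)/(67 + (7 - 3)) = -(-10)*4/(67 + 4) = -(-10)*4/71 = -1*(-40/71) = 40/71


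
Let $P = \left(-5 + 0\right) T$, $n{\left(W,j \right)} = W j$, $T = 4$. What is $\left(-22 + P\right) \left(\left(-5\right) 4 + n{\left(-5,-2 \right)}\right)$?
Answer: $420$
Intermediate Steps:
$P = -20$ ($P = \left(-5 + 0\right) 4 = \left(-5\right) 4 = -20$)
$\left(-22 + P\right) \left(\left(-5\right) 4 + n{\left(-5,-2 \right)}\right) = \left(-22 - 20\right) \left(\left(-5\right) 4 - -10\right) = - 42 \left(-20 + 10\right) = \left(-42\right) \left(-10\right) = 420$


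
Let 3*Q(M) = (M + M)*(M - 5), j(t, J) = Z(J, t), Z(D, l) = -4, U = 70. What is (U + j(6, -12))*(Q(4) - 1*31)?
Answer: -2222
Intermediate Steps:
j(t, J) = -4
Q(M) = 2*M*(-5 + M)/3 (Q(M) = ((M + M)*(M - 5))/3 = ((2*M)*(-5 + M))/3 = (2*M*(-5 + M))/3 = 2*M*(-5 + M)/3)
(U + j(6, -12))*(Q(4) - 1*31) = (70 - 4)*((⅔)*4*(-5 + 4) - 1*31) = 66*((⅔)*4*(-1) - 31) = 66*(-8/3 - 31) = 66*(-101/3) = -2222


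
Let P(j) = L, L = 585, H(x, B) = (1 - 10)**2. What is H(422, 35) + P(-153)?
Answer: 666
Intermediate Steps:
H(x, B) = 81 (H(x, B) = (-9)**2 = 81)
P(j) = 585
H(422, 35) + P(-153) = 81 + 585 = 666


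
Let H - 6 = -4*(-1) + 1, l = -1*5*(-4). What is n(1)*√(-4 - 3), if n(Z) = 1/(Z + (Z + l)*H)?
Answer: I*√7/232 ≈ 0.011404*I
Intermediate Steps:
l = 20 (l = -5*(-4) = 20)
H = 11 (H = 6 + (-4*(-1) + 1) = 6 + (4 + 1) = 6 + 5 = 11)
n(Z) = 1/(220 + 12*Z) (n(Z) = 1/(Z + (Z + 20)*11) = 1/(Z + (20 + Z)*11) = 1/(Z + (220 + 11*Z)) = 1/(220 + 12*Z))
n(1)*√(-4 - 3) = (1/(4*(55 + 3*1)))*√(-4 - 3) = (1/(4*(55 + 3)))*√(-7) = ((¼)/58)*(I*√7) = ((¼)*(1/58))*(I*√7) = (I*√7)/232 = I*√7/232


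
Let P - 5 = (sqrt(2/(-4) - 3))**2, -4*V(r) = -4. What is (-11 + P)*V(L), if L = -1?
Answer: -19/2 ≈ -9.5000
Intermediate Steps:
V(r) = 1 (V(r) = -1/4*(-4) = 1)
P = 3/2 (P = 5 + (sqrt(2/(-4) - 3))**2 = 5 + (sqrt(2*(-1/4) - 3))**2 = 5 + (sqrt(-1/2 - 3))**2 = 5 + (sqrt(-7/2))**2 = 5 + (I*sqrt(14)/2)**2 = 5 - 7/2 = 3/2 ≈ 1.5000)
(-11 + P)*V(L) = (-11 + 3/2)*1 = -19/2*1 = -19/2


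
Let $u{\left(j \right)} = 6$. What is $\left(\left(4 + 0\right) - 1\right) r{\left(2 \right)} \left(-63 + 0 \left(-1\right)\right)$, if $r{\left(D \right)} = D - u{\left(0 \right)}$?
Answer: $756$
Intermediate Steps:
$r{\left(D \right)} = -6 + D$ ($r{\left(D \right)} = D - 6 = -6 + D$)
$\left(\left(4 + 0\right) - 1\right) r{\left(2 \right)} \left(-63 + 0 \left(-1\right)\right) = \left(\left(4 + 0\right) - 1\right) \left(-6 + 2\right) \left(-63 + 0 \left(-1\right)\right) = \left(4 - 1\right) \left(-4\right) \left(-63 + 0\right) = 3 \left(-4\right) \left(-63\right) = \left(-12\right) \left(-63\right) = 756$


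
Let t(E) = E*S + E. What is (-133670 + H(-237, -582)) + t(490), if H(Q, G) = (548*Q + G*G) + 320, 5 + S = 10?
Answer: 78438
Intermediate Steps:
S = 5 (S = -5 + 10 = 5)
H(Q, G) = 320 + G² + 548*Q (H(Q, G) = (548*Q + G²) + 320 = (G² + 548*Q) + 320 = 320 + G² + 548*Q)
t(E) = 6*E (t(E) = E*5 + E = 5*E + E = 6*E)
(-133670 + H(-237, -582)) + t(490) = (-133670 + (320 + (-582)² + 548*(-237))) + 6*490 = (-133670 + (320 + 338724 - 129876)) + 2940 = (-133670 + 209168) + 2940 = 75498 + 2940 = 78438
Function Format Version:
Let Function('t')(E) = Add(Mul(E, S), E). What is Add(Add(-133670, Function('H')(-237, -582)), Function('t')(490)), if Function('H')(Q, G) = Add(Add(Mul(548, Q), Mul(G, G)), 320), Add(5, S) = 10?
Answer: 78438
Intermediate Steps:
S = 5 (S = Add(-5, 10) = 5)
Function('H')(Q, G) = Add(320, Pow(G, 2), Mul(548, Q)) (Function('H')(Q, G) = Add(Add(Mul(548, Q), Pow(G, 2)), 320) = Add(Add(Pow(G, 2), Mul(548, Q)), 320) = Add(320, Pow(G, 2), Mul(548, Q)))
Function('t')(E) = Mul(6, E) (Function('t')(E) = Add(Mul(E, 5), E) = Add(Mul(5, E), E) = Mul(6, E))
Add(Add(-133670, Function('H')(-237, -582)), Function('t')(490)) = Add(Add(-133670, Add(320, Pow(-582, 2), Mul(548, -237))), Mul(6, 490)) = Add(Add(-133670, Add(320, 338724, -129876)), 2940) = Add(Add(-133670, 209168), 2940) = Add(75498, 2940) = 78438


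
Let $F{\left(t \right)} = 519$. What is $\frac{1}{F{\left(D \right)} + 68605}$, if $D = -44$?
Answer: $\frac{1}{69124} \approx 1.4467 \cdot 10^{-5}$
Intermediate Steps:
$\frac{1}{F{\left(D \right)} + 68605} = \frac{1}{519 + 68605} = \frac{1}{69124}$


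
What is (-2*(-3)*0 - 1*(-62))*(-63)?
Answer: -3906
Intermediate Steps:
(-2*(-3)*0 - 1*(-62))*(-63) = (6*0 + 62)*(-63) = (0 + 62)*(-63) = 62*(-63) = -3906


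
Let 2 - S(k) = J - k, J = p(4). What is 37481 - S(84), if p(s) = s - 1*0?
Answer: 37399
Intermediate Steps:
p(s) = s (p(s) = s + 0 = s)
J = 4
S(k) = -2 + k (S(k) = 2 - (4 - k) = 2 + (-4 + k) = -2 + k)
37481 - S(84) = 37481 - (-2 + 84) = 37481 - 1*82 = 37481 - 82 = 37399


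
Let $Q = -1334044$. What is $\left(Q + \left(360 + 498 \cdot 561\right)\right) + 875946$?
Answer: $-178360$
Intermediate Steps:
$\left(Q + \left(360 + 498 \cdot 561\right)\right) + 875946 = \left(-1334044 + \left(360 + 498 \cdot 561\right)\right) + 875946 = \left(-1334044 + \left(360 + 279378\right)\right) + 875946 = \left(-1334044 + 279738\right) + 875946 = -1054306 + 875946 = -178360$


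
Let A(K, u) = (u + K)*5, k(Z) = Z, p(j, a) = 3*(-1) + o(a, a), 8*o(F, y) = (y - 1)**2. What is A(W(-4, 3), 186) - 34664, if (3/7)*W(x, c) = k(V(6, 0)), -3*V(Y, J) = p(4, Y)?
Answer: -2428883/72 ≈ -33735.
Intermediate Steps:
o(F, y) = (-1 + y)**2/8 (o(F, y) = (y - 1)**2/8 = (-1 + y)**2/8)
p(j, a) = -3 + (-1 + a)**2/8 (p(j, a) = 3*(-1) + (-1 + a)**2/8 = -3 + (-1 + a)**2/8)
V(Y, J) = 1 - (-1 + Y)**2/24 (V(Y, J) = -(-3 + (-1 + Y)**2/8)/3 = 1 - (-1 + Y)**2/24)
W(x, c) = -7/72 (W(x, c) = 7*(1 - (-1 + 6)**2/24)/3 = 7*(1 - 1/24*5**2)/3 = 7*(1 - 1/24*25)/3 = 7*(1 - 25/24)/3 = (7/3)*(-1/24) = -7/72)
A(K, u) = 5*K + 5*u (A(K, u) = (K + u)*5 = 5*K + 5*u)
A(W(-4, 3), 186) - 34664 = (5*(-7/72) + 5*186) - 34664 = (-35/72 + 930) - 34664 = 66925/72 - 34664 = -2428883/72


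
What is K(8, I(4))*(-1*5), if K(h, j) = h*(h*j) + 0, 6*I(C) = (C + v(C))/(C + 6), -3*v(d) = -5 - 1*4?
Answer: -112/3 ≈ -37.333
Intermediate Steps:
v(d) = 3 (v(d) = -(-5 - 1*4)/3 = -(-5 - 4)/3 = -⅓*(-9) = 3)
I(C) = (3 + C)/(6*(6 + C)) (I(C) = ((C + 3)/(C + 6))/6 = ((3 + C)/(6 + C))/6 = (3 + C)/(6*(6 + C)))
K(h, j) = j*h² (K(h, j) = j*h² + 0 = j*h²)
K(8, I(4))*(-1*5) = (((3 + 4)/(6*(6 + 4)))*8²)*(-1*5) = (((⅙)*7/10)*64)*(-5) = (((⅙)*(⅒)*7)*64)*(-5) = ((7/60)*64)*(-5) = (112/15)*(-5) = -112/3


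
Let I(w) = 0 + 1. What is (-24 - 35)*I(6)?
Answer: -59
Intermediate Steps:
I(w) = 1
(-24 - 35)*I(6) = (-24 - 35)*1 = -59*1 = -59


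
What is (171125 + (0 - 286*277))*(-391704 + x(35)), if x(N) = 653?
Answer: -35938760053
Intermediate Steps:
(171125 + (0 - 286*277))*(-391704 + x(35)) = (171125 + (0 - 286*277))*(-391704 + 653) = (171125 + (0 - 79222))*(-391051) = (171125 - 79222)*(-391051) = 91903*(-391051) = -35938760053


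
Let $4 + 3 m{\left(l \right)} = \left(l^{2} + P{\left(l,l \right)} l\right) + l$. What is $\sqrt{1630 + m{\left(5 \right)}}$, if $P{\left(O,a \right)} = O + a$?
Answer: $\frac{\sqrt{14898}}{3} \approx 40.686$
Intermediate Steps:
$m{\left(l \right)} = - \frac{4}{3} + l^{2} + \frac{l}{3}$ ($m{\left(l \right)} = - \frac{4}{3} + \frac{\left(l^{2} + \left(l + l\right) l\right) + l}{3} = - \frac{4}{3} + \frac{\left(l^{2} + 2 l l\right) + l}{3} = - \frac{4}{3} + \frac{\left(l^{2} + 2 l^{2}\right) + l}{3} = - \frac{4}{3} + \frac{3 l^{2} + l}{3} = - \frac{4}{3} + \frac{l + 3 l^{2}}{3} = - \frac{4}{3} + \left(l^{2} + \frac{l}{3}\right) = - \frac{4}{3} + l^{2} + \frac{l}{3}$)
$\sqrt{1630 + m{\left(5 \right)}} = \sqrt{1630 + \left(- \frac{4}{3} + 5^{2} + \frac{1}{3} \cdot 5\right)} = \sqrt{1630 + \left(- \frac{4}{3} + 25 + \frac{5}{3}\right)} = \sqrt{1630 + \frac{76}{3}} = \sqrt{\frac{4966}{3}} = \frac{\sqrt{14898}}{3}$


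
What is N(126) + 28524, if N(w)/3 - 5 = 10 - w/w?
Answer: 28566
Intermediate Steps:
N(w) = 42 (N(w) = 15 + 3*(10 - w/w) = 15 + 3*(10 - 1*1) = 15 + 3*(10 - 1) = 15 + 3*9 = 15 + 27 = 42)
N(126) + 28524 = 42 + 28524 = 28566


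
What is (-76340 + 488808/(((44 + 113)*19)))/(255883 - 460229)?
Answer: 113616706/304782059 ≈ 0.37278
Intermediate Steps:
(-76340 + 488808/(((44 + 113)*19)))/(255883 - 460229) = (-76340 + 488808/((157*19)))/(-204346) = (-76340 + 488808/2983)*(-1/204346) = -227233412/2983*(-1/204346) = 113616706/304782059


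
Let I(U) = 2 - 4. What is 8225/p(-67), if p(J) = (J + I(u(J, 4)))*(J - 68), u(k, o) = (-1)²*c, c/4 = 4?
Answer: 1645/1863 ≈ 0.88298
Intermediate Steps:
c = 16 (c = 4*4 = 16)
u(k, o) = 16 (u(k, o) = (-1)²*16 = 1*16 = 16)
I(U) = -2
p(J) = (-68 + J)*(-2 + J) (p(J) = (J - 2)*(J - 68) = (-2 + J)*(-68 + J) = (-68 + J)*(-2 + J))
8225/p(-67) = 8225/(136 + (-67)² - 70*(-67)) = 8225/(136 + 4489 + 4690) = 8225/9315 = 8225*(1/9315) = 1645/1863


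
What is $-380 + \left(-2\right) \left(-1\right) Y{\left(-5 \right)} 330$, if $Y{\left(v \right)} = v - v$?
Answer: $-380$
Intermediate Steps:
$Y{\left(v \right)} = 0$
$-380 + \left(-2\right) \left(-1\right) Y{\left(-5 \right)} 330 = -380 + \left(-2\right) \left(-1\right) 0 \cdot 330 = -380 + 2 \cdot 0 \cdot 330 = -380 + 0 \cdot 330 = -380 + 0 = -380$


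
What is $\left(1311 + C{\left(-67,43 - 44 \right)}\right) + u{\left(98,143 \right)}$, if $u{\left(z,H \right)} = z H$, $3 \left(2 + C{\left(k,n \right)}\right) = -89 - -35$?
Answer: $15305$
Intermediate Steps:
$C{\left(k,n \right)} = -20$ ($C{\left(k,n \right)} = -2 + \frac{-89 - -35}{3} = -2 + \frac{-89 + 35}{3} = -2 + \frac{1}{3} \left(-54\right) = -2 - 18 = -20$)
$u{\left(z,H \right)} = H z$
$\left(1311 + C{\left(-67,43 - 44 \right)}\right) + u{\left(98,143 \right)} = \left(1311 - 20\right) + 143 \cdot 98 = 1291 + 14014 = 15305$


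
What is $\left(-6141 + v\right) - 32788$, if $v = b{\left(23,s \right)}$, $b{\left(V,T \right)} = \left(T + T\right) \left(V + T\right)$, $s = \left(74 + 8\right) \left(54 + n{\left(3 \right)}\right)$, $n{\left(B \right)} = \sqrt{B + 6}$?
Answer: $43868627$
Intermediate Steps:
$n{\left(B \right)} = \sqrt{6 + B}$
$s = 4674$ ($s = \left(74 + 8\right) \left(54 + \sqrt{6 + 3}\right) = 82 \left(54 + \sqrt{9}\right) = 82 \left(54 + 3\right) = 82 \cdot 57 = 4674$)
$b{\left(V,T \right)} = 2 T \left(T + V\right)$
$v = 43907556$ ($v = 2 \cdot 4674 \left(4674 + 23\right) = 2 \cdot 4674 \cdot 4697 = 43907556$)
$\left(-6141 + v\right) - 32788 = \left(-6141 + 43907556\right) - 32788 = 43901415 - 32788 = 43868627$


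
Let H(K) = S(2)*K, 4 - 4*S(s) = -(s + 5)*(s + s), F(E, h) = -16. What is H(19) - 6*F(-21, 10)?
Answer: 248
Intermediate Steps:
S(s) = 1 + s*(5 + s)/2 (S(s) = 1 - (-1)*(s + 5)*(s + s)/4 = 1 - (-1)*(5 + s)*(2*s)/4 = 1 - (-1)*2*s*(5 + s)/4 = 1 - (-1)*s*(5 + s)/2 = 1 + s*(5 + s)/2)
H(K) = 8*K (H(K) = (1 + (½)*2² + (5/2)*2)*K = (1 + (½)*4 + 5)*K = (1 + 2 + 5)*K = 8*K)
H(19) - 6*F(-21, 10) = 8*19 - 6*(-16) = 152 + 96 = 248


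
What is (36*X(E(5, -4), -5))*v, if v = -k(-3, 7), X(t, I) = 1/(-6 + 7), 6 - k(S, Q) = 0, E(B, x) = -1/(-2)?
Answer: -216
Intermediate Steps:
E(B, x) = ½ (E(B, x) = -1*(-½) = ½)
k(S, Q) = 6 (k(S, Q) = 6 - 1*0 = 6 + 0 = 6)
X(t, I) = 1 (X(t, I) = 1/1 = 1)
v = -6 (v = -1*6 = -6)
(36*X(E(5, -4), -5))*v = (36*1)*(-6) = 36*(-6) = -216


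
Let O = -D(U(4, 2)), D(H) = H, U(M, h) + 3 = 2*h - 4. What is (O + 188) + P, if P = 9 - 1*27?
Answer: 173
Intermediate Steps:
P = -18 (P = 9 - 27 = -18)
U(M, h) = -7 + 2*h (U(M, h) = -3 + (2*h - 4) = -3 + (-4 + 2*h) = -7 + 2*h)
O = 3 (O = -(-7 + 2*2) = -(-7 + 4) = -1*(-3) = 3)
(O + 188) + P = (3 + 188) - 18 = 191 - 18 = 173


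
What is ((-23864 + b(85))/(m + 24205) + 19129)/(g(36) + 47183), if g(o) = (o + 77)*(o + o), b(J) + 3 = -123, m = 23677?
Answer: 457955394/1324392179 ≈ 0.34579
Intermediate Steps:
b(J) = -126 (b(J) = -3 - 123 = -126)
g(o) = 2*o*(77 + o) (g(o) = (77 + o)*(2*o) = 2*o*(77 + o))
((-23864 + b(85))/(m + 24205) + 19129)/(g(36) + 47183) = ((-23864 - 126)/(23677 + 24205) + 19129)/(2*36*(77 + 36) + 47183) = (-23990/47882 + 19129)/(2*36*113 + 47183) = (-23990*1/47882 + 19129)/(8136 + 47183) = (-11995/23941 + 19129)/55319 = (457955394/23941)*(1/55319) = 457955394/1324392179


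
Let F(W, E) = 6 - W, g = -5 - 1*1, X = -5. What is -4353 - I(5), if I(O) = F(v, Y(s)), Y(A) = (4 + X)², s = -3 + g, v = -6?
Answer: -4365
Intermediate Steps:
g = -6 (g = -5 - 1 = -6)
s = -9 (s = -3 - 6 = -9)
Y(A) = 1 (Y(A) = (4 - 5)² = (-1)² = 1)
I(O) = 12 (I(O) = 6 - 1*(-6) = 6 + 6 = 12)
-4353 - I(5) = -4353 - 1*12 = -4353 - 12 = -4365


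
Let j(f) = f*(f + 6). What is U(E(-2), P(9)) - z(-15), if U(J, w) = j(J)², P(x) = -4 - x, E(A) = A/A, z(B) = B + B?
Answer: 79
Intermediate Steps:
z(B) = 2*B
E(A) = 1
j(f) = f*(6 + f)
U(J, w) = J²*(6 + J)² (U(J, w) = (J*(6 + J))² = J²*(6 + J)²)
U(E(-2), P(9)) - z(-15) = 1²*(6 + 1)² - 2*(-15) = 1*7² - 1*(-30) = 1*49 + 30 = 49 + 30 = 79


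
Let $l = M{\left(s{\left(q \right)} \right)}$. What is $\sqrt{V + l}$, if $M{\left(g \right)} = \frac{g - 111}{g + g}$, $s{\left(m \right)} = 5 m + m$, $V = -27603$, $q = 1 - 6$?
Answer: $\frac{i \sqrt{2760065}}{10} \approx 166.13 i$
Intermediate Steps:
$q = -5$ ($q = 1 - 6 = -5$)
$s{\left(m \right)} = 6 m$
$M{\left(g \right)} = \frac{-111 + g}{2 g}$
$l = \frac{47}{20}$ ($l = \frac{-111 + 6 \left(-5\right)}{2 \cdot 6 \left(-5\right)} = \frac{-111 - 30}{2 \left(-30\right)} = \frac{1}{2} \left(- \frac{1}{30}\right) \left(-141\right) = \frac{47}{20} \approx 2.35$)
$\sqrt{V + l} = \sqrt{-27603 + \frac{47}{20}} = \sqrt{- \frac{552013}{20}} = \frac{i \sqrt{2760065}}{10}$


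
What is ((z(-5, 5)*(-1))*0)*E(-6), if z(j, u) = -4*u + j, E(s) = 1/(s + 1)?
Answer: 0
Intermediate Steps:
E(s) = 1/(1 + s)
z(j, u) = j - 4*u
((z(-5, 5)*(-1))*0)*E(-6) = (((-5 - 4*5)*(-1))*0)/(1 - 6) = (((-5 - 20)*(-1))*0)/(-5) = (-25*(-1)*0)*(-1/5) = (25*0)*(-1/5) = 0*(-1/5) = 0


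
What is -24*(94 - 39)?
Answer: -1320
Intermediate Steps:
-24*(94 - 39) = -24*55 = -1320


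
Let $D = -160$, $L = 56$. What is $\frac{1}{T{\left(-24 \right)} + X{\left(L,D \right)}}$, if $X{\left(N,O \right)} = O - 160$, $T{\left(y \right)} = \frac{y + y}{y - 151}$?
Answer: $- \frac{175}{55952} \approx -0.0031277$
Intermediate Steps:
$T{\left(y \right)} = \frac{2 y}{-151 + y}$
$X{\left(N,O \right)} = -160 + O$
$\frac{1}{T{\left(-24 \right)} + X{\left(L,D \right)}} = \frac{1}{2 \left(-24\right) \frac{1}{-151 - 24} - 320} = \frac{1}{2 \left(-24\right) \frac{1}{-175} - 320} = \frac{1}{2 \left(-24\right) \left(- \frac{1}{175}\right) - 320} = \frac{1}{\frac{48}{175} - 320} = \frac{1}{- \frac{55952}{175}} = - \frac{175}{55952}$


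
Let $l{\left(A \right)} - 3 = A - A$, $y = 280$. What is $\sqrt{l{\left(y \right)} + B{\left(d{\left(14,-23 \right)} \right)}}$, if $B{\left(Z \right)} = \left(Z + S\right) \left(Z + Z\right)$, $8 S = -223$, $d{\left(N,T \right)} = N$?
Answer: $\frac{i \sqrt{1542}}{2} \approx 19.634 i$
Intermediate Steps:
$l{\left(A \right)} = 3$ ($l{\left(A \right)} = 3 + \left(A - A\right) = 3 + 0 = 3$)
$S = - \frac{223}{8}$ ($S = \frac{1}{8} \left(-223\right) = - \frac{223}{8} \approx -27.875$)
$B{\left(Z \right)} = 2 Z \left(- \frac{223}{8} + Z\right)$ ($B{\left(Z \right)} = \left(Z - \frac{223}{8}\right) \left(Z + Z\right) = \left(- \frac{223}{8} + Z\right) 2 Z = 2 Z \left(- \frac{223}{8} + Z\right)$)
$\sqrt{l{\left(y \right)} + B{\left(d{\left(14,-23 \right)} \right)}} = \sqrt{3 + \frac{1}{4} \cdot 14 \left(-223 + 8 \cdot 14\right)} = \sqrt{3 + \frac{1}{4} \cdot 14 \left(-223 + 112\right)} = \sqrt{3 + \frac{1}{4} \cdot 14 \left(-111\right)} = \sqrt{3 - \frac{777}{2}} = \sqrt{- \frac{771}{2}} = \frac{i \sqrt{1542}}{2}$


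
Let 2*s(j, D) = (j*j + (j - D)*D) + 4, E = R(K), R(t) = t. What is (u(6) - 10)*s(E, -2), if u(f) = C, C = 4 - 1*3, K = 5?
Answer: -135/2 ≈ -67.500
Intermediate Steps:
C = 1 (C = 4 - 3 = 1)
u(f) = 1
E = 5
s(j, D) = 2 + j²/2 + D*(j - D)/2 (s(j, D) = ((j*j + (j - D)*D) + 4)/2 = ((j² + D*(j - D)) + 4)/2 = (4 + j² + D*(j - D))/2 = 2 + j²/2 + D*(j - D)/2)
(u(6) - 10)*s(E, -2) = (1 - 10)*(2 + (½)*5² - ½*(-2)² + (½)*(-2)*5) = -9*(2 + (½)*25 - ½*4 - 5) = -9*(2 + 25/2 - 2 - 5) = -9*15/2 = -135/2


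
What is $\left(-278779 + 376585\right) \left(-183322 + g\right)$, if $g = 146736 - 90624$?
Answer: $-12441901260$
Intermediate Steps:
$g = 56112$
$\left(-278779 + 376585\right) \left(-183322 + g\right) = \left(-278779 + 376585\right) \left(-183322 + 56112\right) = 97806 \left(-127210\right) = -12441901260$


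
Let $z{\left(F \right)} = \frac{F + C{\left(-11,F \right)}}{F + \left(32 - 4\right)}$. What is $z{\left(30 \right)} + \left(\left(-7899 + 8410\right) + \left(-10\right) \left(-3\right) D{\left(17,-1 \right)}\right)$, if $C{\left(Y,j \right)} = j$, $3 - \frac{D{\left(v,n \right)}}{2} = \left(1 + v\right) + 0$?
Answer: $- \frac{11251}{29} \approx -387.97$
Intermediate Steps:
$D{\left(v,n \right)} = 4 - 2 v$ ($D{\left(v,n \right)} = 6 - 2 \left(\left(1 + v\right) + 0\right) = 6 - 2 \left(1 + v\right) = 6 - \left(2 + 2 v\right) = 4 - 2 v$)
$z{\left(F \right)} = \frac{2 F}{28 + F}$ ($z{\left(F \right)} = \frac{F + F}{F + \left(32 - 4\right)} = \frac{2 F}{F + \left(32 - 4\right)} = \frac{2 F}{F + 28} = \frac{2 F}{28 + F}$)
$z{\left(30 \right)} + \left(\left(-7899 + 8410\right) + \left(-10\right) \left(-3\right) D{\left(17,-1 \right)}\right) = 2 \cdot 30 \frac{1}{28 + 30} + \left(\left(-7899 + 8410\right) + \left(-10\right) \left(-3\right) \left(4 - 34\right)\right) = 2 \cdot 30 \cdot \frac{1}{58} + \left(511 + 30 \left(4 - 34\right)\right) = 2 \cdot 30 \cdot \frac{1}{58} + \left(511 + 30 \left(-30\right)\right) = \frac{30}{29} + \left(511 - 900\right) = \frac{30}{29} - 389 = - \frac{11251}{29}$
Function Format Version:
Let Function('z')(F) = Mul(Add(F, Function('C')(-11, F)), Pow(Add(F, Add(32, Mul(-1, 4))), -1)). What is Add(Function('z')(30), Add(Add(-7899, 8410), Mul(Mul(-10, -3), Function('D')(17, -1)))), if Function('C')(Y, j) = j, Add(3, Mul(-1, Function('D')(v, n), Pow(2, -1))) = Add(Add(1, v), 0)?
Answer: Rational(-11251, 29) ≈ -387.97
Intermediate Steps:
Function('D')(v, n) = Add(4, Mul(-2, v)) (Function('D')(v, n) = Add(6, Mul(-2, Add(Add(1, v), 0))) = Add(6, Mul(-2, Add(1, v))) = Add(6, Add(-2, Mul(-2, v))) = Add(4, Mul(-2, v)))
Function('z')(F) = Mul(2, F, Pow(Add(28, F), -1)) (Function('z')(F) = Mul(Add(F, F), Pow(Add(F, Add(32, Mul(-1, 4))), -1)) = Mul(Mul(2, F), Pow(Add(F, Add(32, -4)), -1)) = Mul(Mul(2, F), Pow(Add(F, 28), -1)) = Mul(Mul(2, F), Pow(Add(28, F), -1)) = Mul(2, F, Pow(Add(28, F), -1)))
Add(Function('z')(30), Add(Add(-7899, 8410), Mul(Mul(-10, -3), Function('D')(17, -1)))) = Add(Mul(2, 30, Pow(Add(28, 30), -1)), Add(Add(-7899, 8410), Mul(Mul(-10, -3), Add(4, Mul(-2, 17))))) = Add(Mul(2, 30, Pow(58, -1)), Add(511, Mul(30, Add(4, -34)))) = Add(Mul(2, 30, Rational(1, 58)), Add(511, Mul(30, -30))) = Add(Rational(30, 29), Add(511, -900)) = Add(Rational(30, 29), -389) = Rational(-11251, 29)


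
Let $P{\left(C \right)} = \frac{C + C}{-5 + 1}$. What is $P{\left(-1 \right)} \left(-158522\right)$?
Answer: $-79261$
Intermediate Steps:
$P{\left(C \right)} = - \frac{C}{2}$ ($P{\left(C \right)} = \frac{2 C}{-4} = 2 C \left(- \frac{1}{4}\right) = - \frac{C}{2}$)
$P{\left(-1 \right)} \left(-158522\right) = \left(- \frac{1}{2}\right) \left(-1\right) \left(-158522\right) = \frac{1}{2} \left(-158522\right) = -79261$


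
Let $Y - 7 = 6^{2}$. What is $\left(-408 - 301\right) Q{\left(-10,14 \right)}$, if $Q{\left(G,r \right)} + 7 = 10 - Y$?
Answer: $28360$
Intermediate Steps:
$Y = 43$ ($Y = 7 + 6^{2} = 7 + 36 = 43$)
$Q{\left(G,r \right)} = -40$ ($Q{\left(G,r \right)} = -7 + \left(10 - 43\right) = -7 - 33 = -40$)
$\left(-408 - 301\right) Q{\left(-10,14 \right)} = \left(-408 - 301\right) \left(-40\right) = \left(-709\right) \left(-40\right) = 28360$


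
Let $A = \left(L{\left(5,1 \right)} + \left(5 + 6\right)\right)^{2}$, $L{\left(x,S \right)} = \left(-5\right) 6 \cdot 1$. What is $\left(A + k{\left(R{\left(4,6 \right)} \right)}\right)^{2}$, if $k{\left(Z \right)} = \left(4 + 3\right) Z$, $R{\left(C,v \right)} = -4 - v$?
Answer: $84681$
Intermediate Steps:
$L{\left(x,S \right)} = -30$ ($L{\left(x,S \right)} = \left(-30\right) 1 = -30$)
$k{\left(Z \right)} = 7 Z$
$A = 361$ ($A = \left(-30 + \left(5 + 6\right)\right)^{2} = \left(-30 + 11\right)^{2} = \left(-19\right)^{2} = 361$)
$\left(A + k{\left(R{\left(4,6 \right)} \right)}\right)^{2} = \left(361 + 7 \left(-4 - 6\right)\right)^{2} = \left(361 + 7 \left(-10\right)\right)^{2} = \left(361 - 70\right)^{2} = 291^{2} = 84681$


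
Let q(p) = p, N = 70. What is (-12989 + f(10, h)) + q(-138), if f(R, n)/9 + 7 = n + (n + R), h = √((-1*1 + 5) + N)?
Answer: -13100 + 18*√74 ≈ -12945.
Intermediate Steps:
h = √74 (h = √((-1*1 + 5) + 70) = √((-1 + 5) + 70) = √(4 + 70) = √74 ≈ 8.6023)
f(R, n) = -63 + 9*R + 18*n (f(R, n) = -63 + 9*(n + (n + R)) = -63 + 9*(n + (R + n)) = -63 + 9*(R + 2*n) = -63 + (9*R + 18*n) = -63 + 9*R + 18*n)
(-12989 + f(10, h)) + q(-138) = (-12989 + (-63 + 9*10 + 18*√74)) - 138 = (-12989 + (-63 + 90 + 18*√74)) - 138 = (-12989 + (27 + 18*√74)) - 138 = (-12962 + 18*√74) - 138 = -13100 + 18*√74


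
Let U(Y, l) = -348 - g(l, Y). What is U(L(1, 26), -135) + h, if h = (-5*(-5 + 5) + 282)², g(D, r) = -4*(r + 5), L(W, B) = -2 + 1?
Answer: 79192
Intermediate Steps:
L(W, B) = -1
g(D, r) = -20 - 4*r (g(D, r) = -4*(5 + r) = -20 - 4*r)
U(Y, l) = -328 + 4*Y (U(Y, l) = -348 - (-20 - 4*Y) = -348 + (20 + 4*Y) = -328 + 4*Y)
h = 79524 (h = (-5*0 + 282)² = (0 + 282)² = 282² = 79524)
U(L(1, 26), -135) + h = (-328 + 4*(-1)) + 79524 = (-328 - 4) + 79524 = -332 + 79524 = 79192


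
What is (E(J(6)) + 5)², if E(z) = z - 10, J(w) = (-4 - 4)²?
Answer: 3481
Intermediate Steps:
J(w) = 64 (J(w) = (-8)² = 64)
E(z) = -10 + z
(E(J(6)) + 5)² = ((-10 + 64) + 5)² = (54 + 5)² = 59² = 3481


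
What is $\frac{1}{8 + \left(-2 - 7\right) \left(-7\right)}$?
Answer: $\frac{1}{71} \approx 0.014085$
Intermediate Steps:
$\frac{1}{8 + \left(-2 - 7\right) \left(-7\right)} = \frac{1}{8 - -63} = \frac{1}{8 + 63} = \frac{1}{71}$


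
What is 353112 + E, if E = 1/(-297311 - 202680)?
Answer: 176552821991/499991 ≈ 3.5311e+5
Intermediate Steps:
E = -1/499991 (E = 1/(-499991) = -1/499991 ≈ -2.0000e-6)
353112 + E = 353112 - 1/499991 = 176552821991/499991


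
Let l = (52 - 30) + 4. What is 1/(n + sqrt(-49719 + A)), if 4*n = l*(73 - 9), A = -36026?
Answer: 416/258801 - I*sqrt(85745)/258801 ≈ 0.0016074 - 0.0011315*I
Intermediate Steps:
l = 26 (l = 22 + 4 = 26)
n = 416 (n = (26*(73 - 9))/4 = (26*64)/4 = (1/4)*1664 = 416)
1/(n + sqrt(-49719 + A)) = 1/(416 + sqrt(-49719 - 36026)) = 1/(416 + sqrt(-85745)) = 1/(416 + I*sqrt(85745))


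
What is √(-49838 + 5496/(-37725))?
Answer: I*√315237485046/2515 ≈ 223.24*I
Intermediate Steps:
√(-49838 + 5496/(-37725)) = √(-49838 + 5496*(-1/37725)) = √(-49838 - 1832/12575) = √(-626714682/12575) = I*√315237485046/2515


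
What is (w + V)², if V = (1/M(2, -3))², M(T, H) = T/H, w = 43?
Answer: 32761/16 ≈ 2047.6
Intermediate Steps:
V = 9/4 (V = (1/(2/(-3)))² = (1/(2*(-⅓)))² = (1/(-⅔))² = (-3/2)² = 9/4 ≈ 2.2500)
(w + V)² = (43 + 9/4)² = (181/4)² = 32761/16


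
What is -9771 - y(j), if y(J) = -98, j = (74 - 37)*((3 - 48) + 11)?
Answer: -9673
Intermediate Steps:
j = -1258 (j = 37*(-45 + 11) = 37*(-34) = -1258)
-9771 - y(j) = -9771 - 1*(-98) = -9771 + 98 = -9673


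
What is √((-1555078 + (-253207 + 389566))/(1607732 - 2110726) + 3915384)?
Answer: √990604470946274510/502994 ≈ 1978.7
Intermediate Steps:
√((-1555078 + (-253207 + 389566))/(1607732 - 2110726) + 3915384) = √((-1555078 + 136359)/(-502994) + 3915384) = √(-1418719*(-1/502994) + 3915384) = √(1418719/502994 + 3915384) = √(1969416078415/502994) = √990604470946274510/502994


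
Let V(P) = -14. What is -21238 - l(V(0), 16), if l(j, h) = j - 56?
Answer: -21168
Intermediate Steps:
l(j, h) = -56 + j
-21238 - l(V(0), 16) = -21238 - (-56 - 14) = -21238 - 1*(-70) = -21238 + 70 = -21168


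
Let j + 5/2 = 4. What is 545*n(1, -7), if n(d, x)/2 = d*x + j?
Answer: -5995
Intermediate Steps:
j = 3/2 (j = -5/2 + 4 = 3/2 ≈ 1.5000)
n(d, x) = 3 + 2*d*x (n(d, x) = 2*(d*x + 3/2) = 2*(3/2 + d*x) = 3 + 2*d*x)
545*n(1, -7) = 545*(3 + 2*1*(-7)) = 545*(3 - 14) = 545*(-11) = -5995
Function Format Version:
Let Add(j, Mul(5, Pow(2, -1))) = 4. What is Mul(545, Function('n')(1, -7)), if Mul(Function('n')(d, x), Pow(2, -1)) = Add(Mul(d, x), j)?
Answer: -5995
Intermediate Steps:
j = Rational(3, 2) (j = Add(Rational(-5, 2), 4) = Rational(3, 2) ≈ 1.5000)
Function('n')(d, x) = Add(3, Mul(2, d, x)) (Function('n')(d, x) = Mul(2, Add(Mul(d, x), Rational(3, 2))) = Mul(2, Add(Rational(3, 2), Mul(d, x))) = Add(3, Mul(2, d, x)))
Mul(545, Function('n')(1, -7)) = Mul(545, Add(3, Mul(2, 1, -7))) = Mul(545, Add(3, -14)) = Mul(545, -11) = -5995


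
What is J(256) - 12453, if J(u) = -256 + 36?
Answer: -12673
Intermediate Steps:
J(u) = -220
J(256) - 12453 = -220 - 12453 = -12673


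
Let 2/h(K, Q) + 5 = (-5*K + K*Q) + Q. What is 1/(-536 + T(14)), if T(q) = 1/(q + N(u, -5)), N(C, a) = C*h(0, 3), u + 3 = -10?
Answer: -27/14471 ≈ -0.0018658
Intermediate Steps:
h(K, Q) = 2/(-5 + Q - 5*K + K*Q) (h(K, Q) = 2/(-5 + ((-5*K + K*Q) + Q)) = 2/(-5 + (Q - 5*K + K*Q)) = 2/(-5 + Q - 5*K + K*Q))
u = -13 (u = -3 - 10 = -13)
N(C, a) = -C (N(C, a) = C*(2/(-5 + 3 - 5*0 + 0*3)) = C*(2/(-5 + 3 + 0 + 0)) = C*(2/(-2)) = C*(2*(-½)) = C*(-1) = -C)
T(q) = 1/(13 + q) (T(q) = 1/(q - 1*(-13)) = 1/(q + 13) = 1/(13 + q))
1/(-536 + T(14)) = 1/(-536 + 1/(13 + 14)) = 1/(-536 + 1/27) = 1/(-14471/27) = -27/14471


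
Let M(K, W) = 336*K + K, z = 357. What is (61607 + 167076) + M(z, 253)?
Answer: 348992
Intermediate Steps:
M(K, W) = 337*K
(61607 + 167076) + M(z, 253) = (61607 + 167076) + 337*357 = 228683 + 120309 = 348992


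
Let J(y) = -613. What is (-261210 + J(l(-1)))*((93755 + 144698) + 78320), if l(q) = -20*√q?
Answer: -82938457179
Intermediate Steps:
(-261210 + J(l(-1)))*((93755 + 144698) + 78320) = (-261210 - 613)*((93755 + 144698) + 78320) = -261823*(238453 + 78320) = -261823*316773 = -82938457179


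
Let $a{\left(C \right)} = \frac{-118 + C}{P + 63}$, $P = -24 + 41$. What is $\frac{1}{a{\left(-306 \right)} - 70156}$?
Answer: $- \frac{10}{701613} \approx -1.4253 \cdot 10^{-5}$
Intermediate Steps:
$P = 17$
$a{\left(C \right)} = - \frac{59}{40} + \frac{C}{80}$ ($a{\left(C \right)} = \frac{-118 + C}{17 + 63} = \frac{-118 + C}{80} = \left(-118 + C\right) \frac{1}{80} = - \frac{59}{40} + \frac{C}{80}$)
$\frac{1}{a{\left(-306 \right)} - 70156} = \frac{1}{\left(- \frac{59}{40} + \frac{1}{80} \left(-306\right)\right) - 70156} = \frac{1}{\left(- \frac{59}{40} - \frac{153}{40}\right) - 70156} = \frac{1}{- \frac{53}{10} - 70156} = \frac{1}{- \frac{701613}{10}} = - \frac{10}{701613}$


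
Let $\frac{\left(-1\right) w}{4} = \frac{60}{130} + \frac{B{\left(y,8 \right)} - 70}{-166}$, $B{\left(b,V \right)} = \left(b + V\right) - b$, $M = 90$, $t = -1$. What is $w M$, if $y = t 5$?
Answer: $- \frac{324360}{1079} \approx -300.61$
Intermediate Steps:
$y = -5$ ($y = \left(-1\right) 5 = -5$)
$B{\left(b,V \right)} = V$ ($B{\left(b,V \right)} = \left(V + b\right) - b = V$)
$w = - \frac{3604}{1079}$ ($w = - 4 \left(\frac{60}{130} + \frac{8 - 70}{-166}\right) = - 4 \left(60 \cdot \frac{1}{130} + \left(8 - 70\right) \left(- \frac{1}{166}\right)\right) = - 4 \left(\frac{6}{13} - - \frac{31}{83}\right) = - 4 \left(\frac{6}{13} + \frac{31}{83}\right) = \left(-4\right) \frac{901}{1079} = - \frac{3604}{1079} \approx -3.3401$)
$w M = \left(- \frac{3604}{1079}\right) 90 = - \frac{324360}{1079}$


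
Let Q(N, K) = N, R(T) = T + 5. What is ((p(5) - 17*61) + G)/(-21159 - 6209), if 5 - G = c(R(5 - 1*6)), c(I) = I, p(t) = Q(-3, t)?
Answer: 1039/27368 ≈ 0.037964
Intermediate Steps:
R(T) = 5 + T
p(t) = -3
G = 1 (G = 5 - (5 + (5 - 1*6)) = 5 - (5 + (5 - 6)) = 5 - (5 - 1) = 5 - 1*4 = 5 - 4 = 1)
((p(5) - 17*61) + G)/(-21159 - 6209) = ((-3 - 17*61) + 1)/(-21159 - 6209) = ((-3 - 1037) + 1)/(-27368) = (-1040 + 1)*(-1/27368) = -1039*(-1/27368) = 1039/27368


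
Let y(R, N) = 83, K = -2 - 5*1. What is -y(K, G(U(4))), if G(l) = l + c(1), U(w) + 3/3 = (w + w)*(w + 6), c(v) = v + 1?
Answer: -83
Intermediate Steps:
c(v) = 1 + v
U(w) = -1 + 2*w*(6 + w) (U(w) = -1 + (w + w)*(w + 6) = -1 + (2*w)*(6 + w) = -1 + 2*w*(6 + w))
K = -7 (K = -2 - 5 = -7)
G(l) = 2 + l (G(l) = l + (1 + 1) = l + 2 = 2 + l)
-y(K, G(U(4))) = -1*83 = -83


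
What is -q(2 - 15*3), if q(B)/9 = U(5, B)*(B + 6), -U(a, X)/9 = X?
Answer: 128871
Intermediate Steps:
U(a, X) = -9*X
q(B) = -81*B*(6 + B) (q(B) = 9*((-9*B)*(B + 6)) = 9*((-9*B)*(6 + B)) = 9*(-9*B*(6 + B)) = -81*B*(6 + B))
-q(2 - 15*3) = -(-81)*(2 - 15*3)*(6 + (2 - 15*3)) = -(-81)*(2 - 45)*(6 + (2 - 45)) = -(-81)*(-43)*(6 - 43) = -(-81)*(-43)*(-37) = -1*(-128871) = 128871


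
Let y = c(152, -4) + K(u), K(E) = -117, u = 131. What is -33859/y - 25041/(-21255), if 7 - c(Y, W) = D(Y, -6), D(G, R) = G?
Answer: 242077929/1856270 ≈ 130.41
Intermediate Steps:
c(Y, W) = 7 - Y
y = -262 (y = (7 - 1*152) - 117 = (7 - 152) - 117 = -145 - 117 = -262)
-33859/y - 25041/(-21255) = -33859/(-262) - 25041/(-21255) = -33859*(-1/262) - 25041*(-1/21255) = 33859/262 + 8347/7085 = 242077929/1856270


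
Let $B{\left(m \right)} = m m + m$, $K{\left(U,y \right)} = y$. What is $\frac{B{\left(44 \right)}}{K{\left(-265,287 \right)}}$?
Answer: $\frac{1980}{287} \approx 6.899$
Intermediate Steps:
$B{\left(m \right)} = m + m^{2}$ ($B{\left(m \right)} = m^{2} + m = m + m^{2}$)
$\frac{B{\left(44 \right)}}{K{\left(-265,287 \right)}} = \frac{44 \left(1 + 44\right)}{287} = 44 \cdot 45 \cdot \frac{1}{287} = 1980 \cdot \frac{1}{287} = \frac{1980}{287}$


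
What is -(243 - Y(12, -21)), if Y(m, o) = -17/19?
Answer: -4634/19 ≈ -243.89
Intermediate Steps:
Y(m, o) = -17/19 (Y(m, o) = -17*1/19 = -17/19)
-(243 - Y(12, -21)) = -(243 - 1*(-17/19)) = -(243 + 17/19) = -1*4634/19 = -4634/19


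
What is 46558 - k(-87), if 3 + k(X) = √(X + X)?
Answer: 46561 - I*√174 ≈ 46561.0 - 13.191*I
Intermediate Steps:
k(X) = -3 + √2*√X (k(X) = -3 + √(X + X) = -3 + √(2*X) = -3 + √2*√X)
46558 - k(-87) = 46558 - (-3 + √2*√(-87)) = 46558 - (-3 + √2*(I*√87)) = 46558 - (-3 + I*√174) = 46558 + (3 - I*√174) = 46561 - I*√174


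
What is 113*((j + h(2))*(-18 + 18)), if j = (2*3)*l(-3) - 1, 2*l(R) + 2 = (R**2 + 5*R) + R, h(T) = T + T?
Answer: 0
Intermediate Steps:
h(T) = 2*T
l(R) = -1 + R**2/2 + 3*R (l(R) = -1 + ((R**2 + 5*R) + R)/2 = -1 + (R**2 + 6*R)/2 = -1 + (R**2/2 + 3*R) = -1 + R**2/2 + 3*R)
j = -34 (j = (2*3)*(-1 + (1/2)*(-3)**2 + 3*(-3)) - 1 = 6*(-1 + (1/2)*9 - 9) - 1 = 6*(-1 + 9/2 - 9) - 1 = 6*(-11/2) - 1 = -33 - 1 = -34)
113*((j + h(2))*(-18 + 18)) = 113*((-34 + 2*2)*(-18 + 18)) = 113*((-34 + 4)*0) = 113*(-30*0) = 113*0 = 0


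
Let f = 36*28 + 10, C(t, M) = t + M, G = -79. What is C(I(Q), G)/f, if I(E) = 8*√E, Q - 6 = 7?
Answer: -79/1018 + 4*√13/509 ≈ -0.049269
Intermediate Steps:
Q = 13 (Q = 6 + 7 = 13)
C(t, M) = M + t
f = 1018 (f = 1008 + 10 = 1018)
C(I(Q), G)/f = (-79 + 8*√13)/1018 = (-79 + 8*√13)*(1/1018) = -79/1018 + 4*√13/509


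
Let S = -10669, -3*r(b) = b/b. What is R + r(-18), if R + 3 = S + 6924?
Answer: -11245/3 ≈ -3748.3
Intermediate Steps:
r(b) = -1/3 (r(b) = -b/(3*b) = -1/3*1 = -1/3)
R = -3748 (R = -3 + (-10669 + 6924) = -3 - 3745 = -3748)
R + r(-18) = -3748 - 1/3 = -11245/3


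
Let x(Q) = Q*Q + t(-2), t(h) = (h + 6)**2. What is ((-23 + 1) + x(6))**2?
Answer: 900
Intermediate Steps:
t(h) = (6 + h)**2
x(Q) = 16 + Q**2 (x(Q) = Q*Q + (6 - 2)**2 = Q**2 + 4**2 = Q**2 + 16 = 16 + Q**2)
((-23 + 1) + x(6))**2 = ((-23 + 1) + (16 + 6**2))**2 = (-22 + (16 + 36))**2 = (-22 + 52)**2 = 30**2 = 900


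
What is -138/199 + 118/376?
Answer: -14203/37412 ≈ -0.37964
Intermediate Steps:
-138/199 + 118/376 = -138*1/199 + 118*(1/376) = -138/199 + 59/188 = -14203/37412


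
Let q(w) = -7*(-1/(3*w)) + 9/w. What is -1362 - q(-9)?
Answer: -36740/27 ≈ -1360.7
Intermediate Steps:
q(w) = 34/(3*w) (q(w) = -(-7)/(3*w) + 9/w = 7/(3*w) + 9/w = 34/(3*w))
-1362 - q(-9) = -1362 - 34/(3*(-9)) = -1362 - 34*(-1)/(3*9) = -1362 - 1*(-34/27) = -1362 + 34/27 = -36740/27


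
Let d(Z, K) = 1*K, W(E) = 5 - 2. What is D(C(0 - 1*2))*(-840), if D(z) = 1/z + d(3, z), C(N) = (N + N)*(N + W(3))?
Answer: 3570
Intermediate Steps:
W(E) = 3
d(Z, K) = K
C(N) = 2*N*(3 + N) (C(N) = (N + N)*(N + 3) = (2*N)*(3 + N) = 2*N*(3 + N))
D(z) = z + 1/z (D(z) = 1/z + z = z + 1/z)
D(C(0 - 1*2))*(-840) = (2*(0 - 1*2)*(3 + (0 - 1*2)) + 1/(2*(0 - 1*2)*(3 + (0 - 1*2))))*(-840) = (2*(0 - 2)*(3 + (0 - 2)) + 1/(2*(0 - 2)*(3 + (0 - 2))))*(-840) = (2*(-2)*(3 - 2) + 1/(2*(-2)*(3 - 2)))*(-840) = (2*(-2)*1 + 1/(2*(-2)*1))*(-840) = (-4 + 1/(-4))*(-840) = (-4 - 1/4)*(-840) = -17/4*(-840) = 3570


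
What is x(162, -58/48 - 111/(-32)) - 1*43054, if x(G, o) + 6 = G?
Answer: -42898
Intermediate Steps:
x(G, o) = -6 + G
x(162, -58/48 - 111/(-32)) - 1*43054 = (-6 + 162) - 1*43054 = 156 - 43054 = -42898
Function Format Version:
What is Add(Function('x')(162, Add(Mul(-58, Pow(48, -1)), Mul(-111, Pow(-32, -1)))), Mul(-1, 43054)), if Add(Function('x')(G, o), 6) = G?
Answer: -42898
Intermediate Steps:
Function('x')(G, o) = Add(-6, G)
Add(Function('x')(162, Add(Mul(-58, Pow(48, -1)), Mul(-111, Pow(-32, -1)))), Mul(-1, 43054)) = Add(Add(-6, 162), Mul(-1, 43054)) = Add(156, -43054) = -42898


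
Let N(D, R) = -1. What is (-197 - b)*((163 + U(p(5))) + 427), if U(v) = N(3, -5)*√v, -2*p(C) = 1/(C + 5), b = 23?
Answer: -129800 + 22*I*√5 ≈ -1.298e+5 + 49.193*I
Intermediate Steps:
p(C) = -1/(2*(5 + C)) (p(C) = -1/(2*(C + 5)) = -1/(2*(5 + C)))
U(v) = -√v
(-197 - b)*((163 + U(p(5))) + 427) = (-197 - 1*23)*((163 - √(-1/(10 + 2*5))) + 427) = (-197 - 23)*((163 - √(-1/(10 + 10))) + 427) = -220*((163 - √(-1/20)) + 427) = -220*((163 - I*√5/10) + 427) = -220*(590 - I*√5/10) = -129800 + 22*I*√5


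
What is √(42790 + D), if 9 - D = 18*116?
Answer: √40711 ≈ 201.77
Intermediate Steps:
D = -2079 (D = 9 - 18*116 = 9 - 1*2088 = 9 - 2088 = -2079)
√(42790 + D) = √(42790 - 2079) = √40711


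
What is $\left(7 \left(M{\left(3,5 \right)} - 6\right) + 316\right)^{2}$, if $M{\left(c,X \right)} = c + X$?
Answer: $108900$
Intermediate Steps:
$M{\left(c,X \right)} = X + c$
$\left(7 \left(M{\left(3,5 \right)} - 6\right) + 316\right)^{2} = \left(7 \left(\left(5 + 3\right) - 6\right) + 316\right)^{2} = \left(7 \left(8 - 6\right) + 316\right)^{2} = \left(7 \cdot 2 + 316\right)^{2} = \left(14 + 316\right)^{2} = 330^{2} = 108900$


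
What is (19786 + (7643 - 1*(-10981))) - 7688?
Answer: 30722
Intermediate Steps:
(19786 + (7643 - 1*(-10981))) - 7688 = (19786 + (7643 + 10981)) - 7688 = (19786 + 18624) - 7688 = 38410 - 7688 = 30722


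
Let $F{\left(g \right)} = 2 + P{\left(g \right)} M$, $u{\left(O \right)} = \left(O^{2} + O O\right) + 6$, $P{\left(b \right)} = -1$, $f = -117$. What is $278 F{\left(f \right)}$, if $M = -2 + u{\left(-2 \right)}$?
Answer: $-2780$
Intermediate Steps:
$u{\left(O \right)} = 6 + 2 O^{2}$ ($u{\left(O \right)} = \left(O^{2} + O^{2}\right) + 6 = 2 O^{2} + 6 = 6 + 2 O^{2}$)
$M = 12$ ($M = -2 + \left(6 + 2 \left(-2\right)^{2}\right) = -2 + \left(6 + 2 \cdot 4\right) = -2 + \left(6 + 8\right) = -2 + 14 = 12$)
$F{\left(g \right)} = -10$ ($F{\left(g \right)} = 2 - 12 = -10$)
$278 F{\left(f \right)} = 278 \left(-10\right) = -2780$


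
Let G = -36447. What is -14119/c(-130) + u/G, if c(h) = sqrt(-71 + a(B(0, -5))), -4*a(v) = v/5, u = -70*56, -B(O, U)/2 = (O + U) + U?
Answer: 3920/36447 + 14119*I*sqrt(2)/12 ≈ 0.10755 + 1663.9*I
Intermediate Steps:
B(O, U) = -4*U - 2*O (B(O, U) = -2*((O + U) + U) = -2*(O + 2*U) = -4*U - 2*O)
u = -3920
a(v) = -v/20 (a(v) = -v/(4*5) = -v/20)
c(h) = 6*I*sqrt(2) (c(h) = sqrt(-71 - (-4*(-5) - 2*0)/20) = sqrt(-71 - (20 + 0)/20) = sqrt(-71 - 1/20*20) = sqrt(-71 - 1) = sqrt(-72) = 6*I*sqrt(2))
-14119/c(-130) + u/G = -14119*(-I*sqrt(2)/12) - 3920/(-36447) = -(-14119)*I*sqrt(2)/12 - 3920*(-1/36447) = 14119*I*sqrt(2)/12 + 3920/36447 = 3920/36447 + 14119*I*sqrt(2)/12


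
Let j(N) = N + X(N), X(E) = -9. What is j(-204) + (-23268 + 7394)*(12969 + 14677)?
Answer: -438852817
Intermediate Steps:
j(N) = -9 + N (j(N) = N - 9 = -9 + N)
j(-204) + (-23268 + 7394)*(12969 + 14677) = (-9 - 204) + (-23268 + 7394)*(12969 + 14677) = -213 - 15874*27646 = -213 - 438852604 = -438852817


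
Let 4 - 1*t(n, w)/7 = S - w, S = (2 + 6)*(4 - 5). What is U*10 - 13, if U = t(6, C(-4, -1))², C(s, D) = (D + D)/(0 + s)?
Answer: 153099/2 ≈ 76550.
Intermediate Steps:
C(s, D) = 2*D/s (C(s, D) = (2*D)/s = 2*D/s)
S = -8 (S = 8*(-1) = -8)
t(n, w) = 84 + 7*w (t(n, w) = 28 - 7*(-8 - w) = 28 + (56 + 7*w) = 84 + 7*w)
U = 30625/4 (U = (84 + 7*(2*(-1)/(-4)))² = (84 + 7*(2*(-1)*(-¼)))² = (84 + 7*(½))² = (84 + 7/2)² = (175/2)² = 30625/4 ≈ 7656.3)
U*10 - 13 = (30625/4)*10 - 13 = 153125/2 - 13 = 153099/2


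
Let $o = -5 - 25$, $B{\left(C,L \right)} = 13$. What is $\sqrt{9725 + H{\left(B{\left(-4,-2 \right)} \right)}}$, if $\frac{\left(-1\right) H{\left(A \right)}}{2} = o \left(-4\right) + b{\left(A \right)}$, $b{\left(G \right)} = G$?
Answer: $3 \sqrt{1051} \approx 97.257$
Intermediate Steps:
$o = -30$ ($o = -5 - 25 = -30$)
$H{\left(A \right)} = -240 - 2 A$ ($H{\left(A \right)} = - 2 \left(\left(-30\right) \left(-4\right) + A\right) = - 2 \left(120 + A\right) = -240 - 2 A$)
$\sqrt{9725 + H{\left(B{\left(-4,-2 \right)} \right)}} = \sqrt{9725 - 266} = \sqrt{9459} = 3 \sqrt{1051}$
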